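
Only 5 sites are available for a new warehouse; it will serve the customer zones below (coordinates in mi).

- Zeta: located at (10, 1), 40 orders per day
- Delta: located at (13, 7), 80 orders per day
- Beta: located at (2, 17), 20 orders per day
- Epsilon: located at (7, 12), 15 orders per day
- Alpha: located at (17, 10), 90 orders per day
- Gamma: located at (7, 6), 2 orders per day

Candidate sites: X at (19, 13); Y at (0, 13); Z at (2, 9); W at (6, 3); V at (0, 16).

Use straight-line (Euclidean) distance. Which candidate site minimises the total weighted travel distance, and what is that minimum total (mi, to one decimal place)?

Total weighted distance at each candidate:
  X (19, 13): total = 2161.0
  Y (0, 13): total = 3539.2
  Z (2, 9): total = 2959.1
  W (6, 3): total = 2430.7
  V (0, 16): total = 3798.6
Minimum is at X with total 2161.0 mi.

X, total 2161.0 mi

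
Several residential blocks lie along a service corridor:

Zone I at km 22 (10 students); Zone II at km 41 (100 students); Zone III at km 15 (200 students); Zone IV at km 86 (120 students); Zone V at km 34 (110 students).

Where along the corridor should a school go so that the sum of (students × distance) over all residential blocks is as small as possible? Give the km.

x = 34

For a sum of weighted absolute distances on a line, the optimum is the weighted median (not the mean). Total weight W = 540; half-weight = 270.
Sort by position and accumulate weight:
  km 15 (Zone III, w=200) → cum 200
  km 22 (Zone I, w=10) → cum 210
  km 34 (Zone V, w=110) → cum 320  ≥ 270 → median here
  km 41 (Zone II, w=100) → cum 420
  km 86 (Zone IV, w=120) → cum 540
Optimal location: km 34.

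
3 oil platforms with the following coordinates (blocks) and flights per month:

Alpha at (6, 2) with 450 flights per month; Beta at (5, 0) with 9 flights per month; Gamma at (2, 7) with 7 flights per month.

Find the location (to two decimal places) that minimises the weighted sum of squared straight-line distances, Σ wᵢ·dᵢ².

(5.92, 2.04)

The minimiser of Σwᵢ‖p−pᵢ‖² is the weighted centroid p* = (Σwᵢpᵢ)/(Σwᵢ).
Σwᵢ = 466.
Σwᵢxᵢ = 450·6 + 9·5 + 7·2 = 2759.
Σwᵢyᵢ = 450·2 + 9·0 + 7·7 = 949.
x* = 2759/466 = 5.92, y* = 949/466 = 2.04.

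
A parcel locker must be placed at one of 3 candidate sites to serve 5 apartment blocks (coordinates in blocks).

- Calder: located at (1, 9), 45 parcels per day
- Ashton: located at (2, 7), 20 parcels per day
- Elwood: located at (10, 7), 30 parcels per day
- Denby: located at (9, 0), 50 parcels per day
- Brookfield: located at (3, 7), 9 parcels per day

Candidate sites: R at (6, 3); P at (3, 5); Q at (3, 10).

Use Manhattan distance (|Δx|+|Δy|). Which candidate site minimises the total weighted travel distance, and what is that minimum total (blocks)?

P, total 1168 blocks

Total weighted distance at each candidate:
  R (6, 3): total = 1258
  P (3, 5): total = 1168
  Q (3, 10): total = 1342
Minimum is at P with total 1168 blocks.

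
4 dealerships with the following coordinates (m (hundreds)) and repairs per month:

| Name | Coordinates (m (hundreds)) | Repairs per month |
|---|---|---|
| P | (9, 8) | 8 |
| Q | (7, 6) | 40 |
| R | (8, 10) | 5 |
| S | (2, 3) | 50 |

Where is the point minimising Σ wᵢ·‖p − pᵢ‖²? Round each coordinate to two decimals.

The minimiser of Σwᵢ‖p−pᵢ‖² is the weighted centroid p* = (Σwᵢpᵢ)/(Σwᵢ).
Σwᵢ = 103.
Σwᵢxᵢ = 8·9 + 40·7 + 5·8 + 50·2 = 492.
Σwᵢyᵢ = 8·8 + 40·6 + 5·10 + 50·3 = 504.
x* = 492/103 = 4.78, y* = 504/103 = 4.89.

(4.78, 4.89)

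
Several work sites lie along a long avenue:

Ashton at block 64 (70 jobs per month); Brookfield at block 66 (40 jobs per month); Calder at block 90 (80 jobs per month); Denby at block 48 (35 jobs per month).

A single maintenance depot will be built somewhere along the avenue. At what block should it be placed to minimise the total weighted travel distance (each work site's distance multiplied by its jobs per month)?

For a sum of weighted absolute distances on a line, the optimum is the weighted median (not the mean). Total weight W = 225; half-weight = 112.5.
Sort by position and accumulate weight:
  block 48 (Denby, w=35) → cum 35
  block 64 (Ashton, w=70) → cum 105
  block 66 (Brookfield, w=40) → cum 145  ≥ 112.5 → median here
  block 90 (Calder, w=80) → cum 225
Optimal location: block 66.

x = 66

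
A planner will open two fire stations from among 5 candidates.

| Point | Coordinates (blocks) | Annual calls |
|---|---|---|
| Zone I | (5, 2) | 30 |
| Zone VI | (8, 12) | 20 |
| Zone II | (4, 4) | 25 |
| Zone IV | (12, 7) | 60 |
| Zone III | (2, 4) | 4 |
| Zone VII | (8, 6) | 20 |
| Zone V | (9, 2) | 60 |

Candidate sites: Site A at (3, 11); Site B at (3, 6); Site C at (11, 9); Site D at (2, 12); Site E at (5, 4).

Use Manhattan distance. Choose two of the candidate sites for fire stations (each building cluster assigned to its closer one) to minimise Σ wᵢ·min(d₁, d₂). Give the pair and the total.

{Site C, Site E}, total 857

Evaluate every pair (each demand assigned to the nearer of the two):
  {Site C, Site E}: total = 857
  {Site B, Site C}: total = 1207
  {Site A, Site E}: total = 1277
  {Site D, Site E}: total = 1277
  {Site B, Site E}: total = 1377
  {Site A, Site C}: total = 1522
  {Site C, Site D}: total = 1632
  {Site A, Site B}: total = 1687
  {Site B, Site D}: total = 1687
  {Site A, Site D}: total = 2562
Best pair: {Site C, Site E} with total 857.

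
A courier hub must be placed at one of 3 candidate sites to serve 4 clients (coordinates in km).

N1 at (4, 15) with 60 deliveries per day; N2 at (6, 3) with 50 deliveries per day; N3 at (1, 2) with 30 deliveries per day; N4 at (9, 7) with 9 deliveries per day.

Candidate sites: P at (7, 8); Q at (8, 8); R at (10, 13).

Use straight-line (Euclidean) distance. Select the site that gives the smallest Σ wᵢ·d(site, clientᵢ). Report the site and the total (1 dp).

Total weighted distance at each candidate:
  P (7, 8): total = 986.6
  Q (8, 8): total = 1042.3
  R (10, 13): total = 1399.1
Minimum is at P with total 986.6 km.

P, total 986.6 km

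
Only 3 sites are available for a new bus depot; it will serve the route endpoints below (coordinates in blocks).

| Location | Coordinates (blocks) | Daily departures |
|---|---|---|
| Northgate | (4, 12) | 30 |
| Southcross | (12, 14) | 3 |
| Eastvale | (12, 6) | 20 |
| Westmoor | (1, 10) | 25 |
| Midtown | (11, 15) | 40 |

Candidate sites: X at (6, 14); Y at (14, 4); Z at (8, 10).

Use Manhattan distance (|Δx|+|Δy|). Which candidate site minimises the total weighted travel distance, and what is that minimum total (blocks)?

Total weighted distance at each candidate:
  X (6, 14): total = 883
  Y (14, 4): total = 1691
  Z (8, 10): total = 859
Minimum is at Z with total 859 blocks.

Z, total 859 blocks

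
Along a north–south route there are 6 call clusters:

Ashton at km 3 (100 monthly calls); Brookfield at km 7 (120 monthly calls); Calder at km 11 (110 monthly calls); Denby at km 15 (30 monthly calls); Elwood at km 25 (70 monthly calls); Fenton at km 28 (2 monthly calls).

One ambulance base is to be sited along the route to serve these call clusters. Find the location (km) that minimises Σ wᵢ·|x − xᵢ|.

x = 7

For a sum of weighted absolute distances on a line, the optimum is the weighted median (not the mean). Total weight W = 432; half-weight = 216.
Sort by position and accumulate weight:
  km 3 (Ashton, w=100) → cum 100
  km 7 (Brookfield, w=120) → cum 220  ≥ 216 → median here
  km 11 (Calder, w=110) → cum 330
  km 15 (Denby, w=30) → cum 360
  km 25 (Elwood, w=70) → cum 430
  km 28 (Fenton, w=2) → cum 432
Optimal location: km 7.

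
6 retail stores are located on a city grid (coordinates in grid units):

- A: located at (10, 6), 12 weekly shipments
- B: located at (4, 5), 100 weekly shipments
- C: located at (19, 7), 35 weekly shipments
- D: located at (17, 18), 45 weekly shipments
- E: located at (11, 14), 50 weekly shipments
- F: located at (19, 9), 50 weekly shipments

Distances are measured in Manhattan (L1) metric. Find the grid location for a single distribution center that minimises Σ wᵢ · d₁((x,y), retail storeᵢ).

(11, 7)

Manhattan distance separates: Σwᵢ(|x−xᵢ|+|y−yᵢ|) = Σwᵢ|x−xᵢ| + Σwᵢ|y−yᵢ|, so x and y are optimised independently as 1-D weighted medians.
Total weight W = 292; half = 146.
x-coordinate, sorted with cumulative weight:
  x=4 (B, w=100) cum 100
  x=10 (A, w=12) cum 112
  x=11 (E, w=50) cum 162  ← median
  x=17 (D, w=45) cum 207
  x=19 (C, w=35) cum 242
  x=19 (F, w=50) cum 292
⇒ x* = 11
y-coordinate, sorted with cumulative weight:
  y=5 (B, w=100) cum 100
  y=6 (A, w=12) cum 112
  y=7 (C, w=35) cum 147  ← median
  y=9 (F, w=50) cum 197
  y=14 (E, w=50) cum 247
  y=18 (D, w=45) cum 292
⇒ y* = 7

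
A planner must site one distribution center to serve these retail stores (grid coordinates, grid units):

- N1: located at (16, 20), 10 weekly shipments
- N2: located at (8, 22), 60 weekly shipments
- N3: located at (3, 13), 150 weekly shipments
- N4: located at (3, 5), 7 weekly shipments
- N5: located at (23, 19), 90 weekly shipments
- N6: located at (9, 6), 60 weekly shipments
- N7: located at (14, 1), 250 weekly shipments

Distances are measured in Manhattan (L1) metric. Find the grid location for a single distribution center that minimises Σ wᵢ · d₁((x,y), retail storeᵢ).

(14, 6)

Manhattan distance separates: Σwᵢ(|x−xᵢ|+|y−yᵢ|) = Σwᵢ|x−xᵢ| + Σwᵢ|y−yᵢ|, so x and y are optimised independently as 1-D weighted medians.
Total weight W = 627; half = 313.5.
x-coordinate, sorted with cumulative weight:
  x=3 (N3, w=150) cum 150
  x=3 (N4, w=7) cum 157
  x=8 (N2, w=60) cum 217
  x=9 (N6, w=60) cum 277
  x=14 (N7, w=250) cum 527  ← median
  x=16 (N1, w=10) cum 537
  x=23 (N5, w=90) cum 627
⇒ x* = 14
y-coordinate, sorted with cumulative weight:
  y=1 (N7, w=250) cum 250
  y=5 (N4, w=7) cum 257
  y=6 (N6, w=60) cum 317  ← median
  y=13 (N3, w=150) cum 467
  y=19 (N5, w=90) cum 557
  y=20 (N1, w=10) cum 567
  y=22 (N2, w=60) cum 627
⇒ y* = 6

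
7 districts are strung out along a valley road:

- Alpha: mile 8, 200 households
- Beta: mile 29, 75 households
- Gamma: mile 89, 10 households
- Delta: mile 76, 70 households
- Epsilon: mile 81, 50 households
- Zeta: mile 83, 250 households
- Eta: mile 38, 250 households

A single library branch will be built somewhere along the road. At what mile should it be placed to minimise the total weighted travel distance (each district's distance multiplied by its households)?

For a sum of weighted absolute distances on a line, the optimum is the weighted median (not the mean). Total weight W = 905; half-weight = 452.5.
Sort by position and accumulate weight:
  mile 8 (Alpha, w=200) → cum 200
  mile 29 (Beta, w=75) → cum 275
  mile 38 (Eta, w=250) → cum 525  ≥ 452.5 → median here
  mile 76 (Delta, w=70) → cum 595
  mile 81 (Epsilon, w=50) → cum 645
  mile 83 (Zeta, w=250) → cum 895
  mile 89 (Gamma, w=10) → cum 905
Optimal location: mile 38.

x = 38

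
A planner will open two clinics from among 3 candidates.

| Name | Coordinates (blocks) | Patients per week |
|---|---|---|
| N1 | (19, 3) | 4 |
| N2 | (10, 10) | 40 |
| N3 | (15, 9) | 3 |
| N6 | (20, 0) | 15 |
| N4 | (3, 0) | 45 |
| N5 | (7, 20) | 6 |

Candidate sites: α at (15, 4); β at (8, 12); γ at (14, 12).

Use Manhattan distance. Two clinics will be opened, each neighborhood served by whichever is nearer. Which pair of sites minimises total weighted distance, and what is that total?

{α, β}, total 1104

Evaluate every pair (each demand assigned to the nearer of the two):
  {α, β}: total = 1104
  {α, γ}: total = 1217
  {β, γ}: total = 1317
Best pair: {α, β} with total 1104.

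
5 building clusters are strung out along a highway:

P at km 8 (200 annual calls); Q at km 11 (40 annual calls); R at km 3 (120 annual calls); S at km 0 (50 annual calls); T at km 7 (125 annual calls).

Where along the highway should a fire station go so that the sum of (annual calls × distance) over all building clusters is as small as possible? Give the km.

For a sum of weighted absolute distances on a line, the optimum is the weighted median (not the mean). Total weight W = 535; half-weight = 267.5.
Sort by position and accumulate weight:
  km 0 (S, w=50) → cum 50
  km 3 (R, w=120) → cum 170
  km 7 (T, w=125) → cum 295  ≥ 267.5 → median here
  km 8 (P, w=200) → cum 495
  km 11 (Q, w=40) → cum 535
Optimal location: km 7.

x = 7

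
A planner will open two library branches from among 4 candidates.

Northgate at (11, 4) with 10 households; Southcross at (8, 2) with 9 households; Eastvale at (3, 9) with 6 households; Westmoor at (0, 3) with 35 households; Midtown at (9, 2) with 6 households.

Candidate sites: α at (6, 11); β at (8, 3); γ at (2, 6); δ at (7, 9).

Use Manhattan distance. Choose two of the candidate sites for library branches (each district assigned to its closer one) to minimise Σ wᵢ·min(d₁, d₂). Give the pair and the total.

{β, γ}, total 260

Evaluate every pair (each demand assigned to the nearer of the two):
  {β, γ}: total = 260
  {β, δ}: total = 365
  {α, β}: total = 371
  {γ, δ}: total = 415
  {α, γ}: total = 465
  {α, δ}: total = 695
Best pair: {β, γ} with total 260.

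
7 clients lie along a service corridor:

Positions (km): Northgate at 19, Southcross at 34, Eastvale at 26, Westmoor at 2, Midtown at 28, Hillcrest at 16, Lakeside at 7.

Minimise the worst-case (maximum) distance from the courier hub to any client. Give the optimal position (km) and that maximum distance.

location 18, max distance 16

The 1-center on a line is the midpoint of the two extreme points: leftmost at 2, rightmost at 34.
Optimal location = (2 + 34)/2 = 18; maximum distance = (34 − 2)/2 = 16.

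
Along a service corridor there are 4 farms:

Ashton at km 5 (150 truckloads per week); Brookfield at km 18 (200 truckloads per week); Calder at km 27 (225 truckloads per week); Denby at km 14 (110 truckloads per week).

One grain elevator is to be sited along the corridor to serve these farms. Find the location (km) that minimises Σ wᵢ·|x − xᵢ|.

For a sum of weighted absolute distances on a line, the optimum is the weighted median (not the mean). Total weight W = 685; half-weight = 342.5.
Sort by position and accumulate weight:
  km 5 (Ashton, w=150) → cum 150
  km 14 (Denby, w=110) → cum 260
  km 18 (Brookfield, w=200) → cum 460  ≥ 342.5 → median here
  km 27 (Calder, w=225) → cum 685
Optimal location: km 18.

x = 18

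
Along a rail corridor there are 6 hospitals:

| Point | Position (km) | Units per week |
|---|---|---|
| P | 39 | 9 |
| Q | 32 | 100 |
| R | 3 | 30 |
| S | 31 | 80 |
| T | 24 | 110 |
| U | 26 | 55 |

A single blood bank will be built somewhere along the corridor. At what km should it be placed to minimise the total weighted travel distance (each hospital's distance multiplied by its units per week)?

x = 26

For a sum of weighted absolute distances on a line, the optimum is the weighted median (not the mean). Total weight W = 384; half-weight = 192.
Sort by position and accumulate weight:
  km 3 (R, w=30) → cum 30
  km 24 (T, w=110) → cum 140
  km 26 (U, w=55) → cum 195  ≥ 192 → median here
  km 31 (S, w=80) → cum 275
  km 32 (Q, w=100) → cum 375
  km 39 (P, w=9) → cum 384
Optimal location: km 26.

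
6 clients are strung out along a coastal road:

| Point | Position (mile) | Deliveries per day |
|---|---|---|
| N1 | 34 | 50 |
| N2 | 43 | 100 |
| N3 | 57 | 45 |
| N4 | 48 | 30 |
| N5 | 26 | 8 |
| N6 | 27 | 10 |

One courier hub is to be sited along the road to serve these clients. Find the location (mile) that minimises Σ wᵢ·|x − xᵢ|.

x = 43

For a sum of weighted absolute distances on a line, the optimum is the weighted median (not the mean). Total weight W = 243; half-weight = 121.5.
Sort by position and accumulate weight:
  mile 26 (N5, w=8) → cum 8
  mile 27 (N6, w=10) → cum 18
  mile 34 (N1, w=50) → cum 68
  mile 43 (N2, w=100) → cum 168  ≥ 121.5 → median here
  mile 48 (N4, w=30) → cum 198
  mile 57 (N3, w=45) → cum 243
Optimal location: mile 43.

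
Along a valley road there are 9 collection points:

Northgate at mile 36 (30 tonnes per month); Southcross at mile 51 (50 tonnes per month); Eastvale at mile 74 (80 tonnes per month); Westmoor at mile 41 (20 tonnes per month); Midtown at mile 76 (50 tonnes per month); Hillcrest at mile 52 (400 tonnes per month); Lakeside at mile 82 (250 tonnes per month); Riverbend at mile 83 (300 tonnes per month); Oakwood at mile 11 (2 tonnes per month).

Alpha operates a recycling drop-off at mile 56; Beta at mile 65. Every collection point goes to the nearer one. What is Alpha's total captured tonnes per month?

The indifferent point is the midpoint (56+65)/2 = 60.5; collection points left of it (closer to Alpha at 56) go to Alpha, those right go to Beta.
  Oakwood at 11 (w=2) → Alpha
  Northgate at 36 (w=30) → Alpha
  Westmoor at 41 (w=20) → Alpha
  Southcross at 51 (w=50) → Alpha
  Hillcrest at 52 (w=400) → Alpha
  Eastvale at 74 (w=80) → Beta
  Midtown at 76 (w=50) → Beta
  Lakeside at 82 (w=250) → Beta
  Riverbend at 83 (w=300) → Beta
Alpha captures 502; Beta captures 680.

502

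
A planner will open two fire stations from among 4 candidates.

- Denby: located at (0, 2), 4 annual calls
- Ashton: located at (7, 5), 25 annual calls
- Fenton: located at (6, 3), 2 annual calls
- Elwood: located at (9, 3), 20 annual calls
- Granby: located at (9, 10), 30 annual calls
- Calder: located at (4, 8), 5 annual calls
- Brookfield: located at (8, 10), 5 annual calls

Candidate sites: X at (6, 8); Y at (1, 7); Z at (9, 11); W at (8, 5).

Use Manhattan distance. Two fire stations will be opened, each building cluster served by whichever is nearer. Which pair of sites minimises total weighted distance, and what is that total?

{Z, W}, total 212

Evaluate every pair (each demand assigned to the nearer of the two):
  {Z, W}: total = 212
  {X, W}: total = 317
  {Y, W}: total = 342
  {X, Z}: total = 368
  {Y, Z}: total = 462
  {X, Y}: total = 474
Best pair: {Z, W} with total 212.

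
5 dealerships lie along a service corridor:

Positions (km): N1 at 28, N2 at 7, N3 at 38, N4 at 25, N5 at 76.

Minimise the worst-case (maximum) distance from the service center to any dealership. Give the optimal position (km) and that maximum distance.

location 41.5, max distance 34.5

The 1-center on a line is the midpoint of the two extreme points: leftmost at 7, rightmost at 76.
Optimal location = (7 + 76)/2 = 41.5; maximum distance = (76 − 7)/2 = 34.5.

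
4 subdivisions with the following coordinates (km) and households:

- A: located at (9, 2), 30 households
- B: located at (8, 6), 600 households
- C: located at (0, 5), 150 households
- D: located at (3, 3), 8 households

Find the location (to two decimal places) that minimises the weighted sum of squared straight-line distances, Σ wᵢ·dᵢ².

The minimiser of Σwᵢ‖p−pᵢ‖² is the weighted centroid p* = (Σwᵢpᵢ)/(Σwᵢ).
Σwᵢ = 788.
Σwᵢxᵢ = 30·9 + 600·8 + 150·0 + 8·3 = 5094.
Σwᵢyᵢ = 30·2 + 600·6 + 150·5 + 8·3 = 4434.
x* = 5094/788 = 6.46, y* = 4434/788 = 5.63.

(6.46, 5.63)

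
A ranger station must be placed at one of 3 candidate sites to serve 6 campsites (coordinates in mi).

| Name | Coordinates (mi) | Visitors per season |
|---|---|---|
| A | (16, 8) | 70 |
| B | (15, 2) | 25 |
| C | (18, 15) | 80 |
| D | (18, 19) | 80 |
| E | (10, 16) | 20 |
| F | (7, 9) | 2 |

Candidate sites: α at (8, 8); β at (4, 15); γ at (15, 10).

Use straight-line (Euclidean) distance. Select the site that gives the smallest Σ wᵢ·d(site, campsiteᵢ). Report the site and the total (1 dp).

γ, total 1754.3 mi

Total weighted distance at each candidate:
  α (8, 8): total = 3124.1
  β (4, 15): total = 3818.1
  γ (15, 10): total = 1754.3
Minimum is at γ with total 1754.3 mi.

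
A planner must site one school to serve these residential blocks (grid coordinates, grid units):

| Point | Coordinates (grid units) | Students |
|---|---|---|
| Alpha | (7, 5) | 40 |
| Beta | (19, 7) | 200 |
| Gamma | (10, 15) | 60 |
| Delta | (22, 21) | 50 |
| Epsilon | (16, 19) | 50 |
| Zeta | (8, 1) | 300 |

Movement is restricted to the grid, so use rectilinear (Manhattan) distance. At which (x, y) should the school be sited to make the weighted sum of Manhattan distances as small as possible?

(10, 7)

Manhattan distance separates: Σwᵢ(|x−xᵢ|+|y−yᵢ|) = Σwᵢ|x−xᵢ| + Σwᵢ|y−yᵢ|, so x and y are optimised independently as 1-D weighted medians.
Total weight W = 700; half = 350.
x-coordinate, sorted with cumulative weight:
  x=7 (Alpha, w=40) cum 40
  x=8 (Zeta, w=300) cum 340
  x=10 (Gamma, w=60) cum 400  ← median
  x=16 (Epsilon, w=50) cum 450
  x=19 (Beta, w=200) cum 650
  x=22 (Delta, w=50) cum 700
⇒ x* = 10
y-coordinate, sorted with cumulative weight:
  y=1 (Zeta, w=300) cum 300
  y=5 (Alpha, w=40) cum 340
  y=7 (Beta, w=200) cum 540  ← median
  y=15 (Gamma, w=60) cum 600
  y=19 (Epsilon, w=50) cum 650
  y=21 (Delta, w=50) cum 700
⇒ y* = 7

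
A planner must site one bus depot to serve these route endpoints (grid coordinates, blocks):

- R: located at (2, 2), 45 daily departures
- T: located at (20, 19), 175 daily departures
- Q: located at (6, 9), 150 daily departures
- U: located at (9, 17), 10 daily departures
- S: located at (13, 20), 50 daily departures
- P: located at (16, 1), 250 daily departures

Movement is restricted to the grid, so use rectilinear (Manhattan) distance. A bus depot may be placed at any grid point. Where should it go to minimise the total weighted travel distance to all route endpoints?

Manhattan distance separates: Σwᵢ(|x−xᵢ|+|y−yᵢ|) = Σwᵢ|x−xᵢ| + Σwᵢ|y−yᵢ|, so x and y are optimised independently as 1-D weighted medians.
Total weight W = 680; half = 340.
x-coordinate, sorted with cumulative weight:
  x=2 (R, w=45) cum 45
  x=6 (Q, w=150) cum 195
  x=9 (U, w=10) cum 205
  x=13 (S, w=50) cum 255
  x=16 (P, w=250) cum 505  ← median
  x=20 (T, w=175) cum 680
⇒ x* = 16
y-coordinate, sorted with cumulative weight:
  y=1 (P, w=250) cum 250
  y=2 (R, w=45) cum 295
  y=9 (Q, w=150) cum 445  ← median
  y=17 (U, w=10) cum 455
  y=19 (T, w=175) cum 630
  y=20 (S, w=50) cum 680
⇒ y* = 9

(16, 9)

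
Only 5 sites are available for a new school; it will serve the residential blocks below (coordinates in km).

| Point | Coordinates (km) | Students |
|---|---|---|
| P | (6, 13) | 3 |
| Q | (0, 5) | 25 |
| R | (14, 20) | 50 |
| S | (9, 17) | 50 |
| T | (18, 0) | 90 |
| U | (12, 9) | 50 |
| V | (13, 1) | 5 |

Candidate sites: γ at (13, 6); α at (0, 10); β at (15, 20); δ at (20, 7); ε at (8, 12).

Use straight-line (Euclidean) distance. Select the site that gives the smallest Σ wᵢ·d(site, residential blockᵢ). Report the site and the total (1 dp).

Total weighted distance at each candidate:
  γ (13, 6): total = 2528.7
  α (0, 10): total = 4109.8
  β (15, 20): total = 3435.7
  δ (20, 7): total = 3121.0
  ε (8, 12): total = 2743.7
Minimum is at γ with total 2528.7 km.

γ, total 2528.7 km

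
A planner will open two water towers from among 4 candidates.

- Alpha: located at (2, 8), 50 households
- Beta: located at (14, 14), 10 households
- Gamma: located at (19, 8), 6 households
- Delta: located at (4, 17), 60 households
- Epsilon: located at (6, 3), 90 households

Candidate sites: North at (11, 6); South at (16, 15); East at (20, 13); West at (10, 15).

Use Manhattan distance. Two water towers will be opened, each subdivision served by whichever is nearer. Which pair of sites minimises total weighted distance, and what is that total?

Evaluate every pair (each demand assigned to the nearer of the two):
  {North, West}: total = 1860
  {North, South}: total = 2200
  {North, East}: total = 2456
  {East, West}: total = 2756
  {South, West}: total = 2760
  {South, East}: total = 3936
Best pair: {North, West} with total 1860.

{North, West}, total 1860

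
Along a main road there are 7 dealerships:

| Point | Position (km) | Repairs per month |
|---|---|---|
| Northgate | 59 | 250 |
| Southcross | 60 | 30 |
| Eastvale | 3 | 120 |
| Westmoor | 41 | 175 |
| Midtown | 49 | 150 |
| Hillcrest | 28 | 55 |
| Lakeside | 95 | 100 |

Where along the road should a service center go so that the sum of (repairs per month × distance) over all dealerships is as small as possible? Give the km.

For a sum of weighted absolute distances on a line, the optimum is the weighted median (not the mean). Total weight W = 880; half-weight = 440.
Sort by position and accumulate weight:
  km 3 (Eastvale, w=120) → cum 120
  km 28 (Hillcrest, w=55) → cum 175
  km 41 (Westmoor, w=175) → cum 350
  km 49 (Midtown, w=150) → cum 500  ≥ 440 → median here
  km 59 (Northgate, w=250) → cum 750
  km 60 (Southcross, w=30) → cum 780
  km 95 (Lakeside, w=100) → cum 880
Optimal location: km 49.

x = 49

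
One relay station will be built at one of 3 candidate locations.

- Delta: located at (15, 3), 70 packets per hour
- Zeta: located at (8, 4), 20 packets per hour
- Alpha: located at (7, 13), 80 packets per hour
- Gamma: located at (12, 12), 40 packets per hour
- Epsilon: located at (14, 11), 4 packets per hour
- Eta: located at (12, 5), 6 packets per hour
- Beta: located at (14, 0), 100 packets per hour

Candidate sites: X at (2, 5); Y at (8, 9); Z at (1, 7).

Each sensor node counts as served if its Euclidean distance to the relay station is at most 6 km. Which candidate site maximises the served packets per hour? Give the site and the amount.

Y, covering 146

Coverage radius r = 6 km; a point is covered iff (Δx)²+(Δy)² ≤ 6² = 36.
  X (2, 5): covers {none} → 0
  Y (8, 9): covers {Zeta, Alpha, Gamma, Eta} → 146
  Z (1, 7): covers {none} → 0
Maximum coverage at Y: 146 packets per hour.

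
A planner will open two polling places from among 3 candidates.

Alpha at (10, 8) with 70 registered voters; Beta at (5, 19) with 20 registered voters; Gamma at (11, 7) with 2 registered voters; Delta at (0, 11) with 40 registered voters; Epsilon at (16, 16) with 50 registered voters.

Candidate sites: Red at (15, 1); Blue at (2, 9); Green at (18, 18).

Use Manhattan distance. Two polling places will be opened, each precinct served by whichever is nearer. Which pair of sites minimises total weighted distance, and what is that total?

Evaluate every pair (each demand assigned to the nearer of the two):
  {Blue, Green}: total = 1272
  {Red, Blue}: total = 1870
  {Red, Green}: total = 2340
Best pair: {Blue, Green} with total 1272.

{Blue, Green}, total 1272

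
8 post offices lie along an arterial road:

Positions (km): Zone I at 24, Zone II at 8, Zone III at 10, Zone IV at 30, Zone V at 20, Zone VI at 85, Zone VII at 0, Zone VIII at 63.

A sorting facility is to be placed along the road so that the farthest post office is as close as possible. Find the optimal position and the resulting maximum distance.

location 42.5, max distance 42.5

The 1-center on a line is the midpoint of the two extreme points: leftmost at 0, rightmost at 85.
Optimal location = (0 + 85)/2 = 42.5; maximum distance = (85 − 0)/2 = 42.5.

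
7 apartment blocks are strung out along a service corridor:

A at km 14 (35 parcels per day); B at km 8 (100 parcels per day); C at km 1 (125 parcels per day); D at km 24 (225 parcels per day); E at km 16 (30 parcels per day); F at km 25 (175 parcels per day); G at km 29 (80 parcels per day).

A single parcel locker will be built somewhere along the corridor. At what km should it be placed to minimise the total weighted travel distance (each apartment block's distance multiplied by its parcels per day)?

x = 24

For a sum of weighted absolute distances on a line, the optimum is the weighted median (not the mean). Total weight W = 770; half-weight = 385.
Sort by position and accumulate weight:
  km 1 (C, w=125) → cum 125
  km 8 (B, w=100) → cum 225
  km 14 (A, w=35) → cum 260
  km 16 (E, w=30) → cum 290
  km 24 (D, w=225) → cum 515  ≥ 385 → median here
  km 25 (F, w=175) → cum 690
  km 29 (G, w=80) → cum 770
Optimal location: km 24.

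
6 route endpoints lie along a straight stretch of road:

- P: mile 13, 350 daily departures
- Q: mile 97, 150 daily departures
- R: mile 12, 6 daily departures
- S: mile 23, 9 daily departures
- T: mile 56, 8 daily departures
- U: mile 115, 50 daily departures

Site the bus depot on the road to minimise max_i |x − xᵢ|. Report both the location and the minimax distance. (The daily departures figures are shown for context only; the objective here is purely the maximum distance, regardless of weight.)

location 63.5, max distance 51.5

The 1-center on a line is the midpoint of the two extreme points: leftmost at 12, rightmost at 115.
Optimal location = (12 + 115)/2 = 63.5; maximum distance = (115 − 12)/2 = 51.5.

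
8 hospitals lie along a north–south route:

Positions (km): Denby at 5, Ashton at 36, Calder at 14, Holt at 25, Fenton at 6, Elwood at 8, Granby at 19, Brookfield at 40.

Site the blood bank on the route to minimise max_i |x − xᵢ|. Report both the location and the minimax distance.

The 1-center on a line is the midpoint of the two extreme points: leftmost at 5, rightmost at 40.
Optimal location = (5 + 40)/2 = 22.5; maximum distance = (40 − 5)/2 = 17.5.

location 22.5, max distance 17.5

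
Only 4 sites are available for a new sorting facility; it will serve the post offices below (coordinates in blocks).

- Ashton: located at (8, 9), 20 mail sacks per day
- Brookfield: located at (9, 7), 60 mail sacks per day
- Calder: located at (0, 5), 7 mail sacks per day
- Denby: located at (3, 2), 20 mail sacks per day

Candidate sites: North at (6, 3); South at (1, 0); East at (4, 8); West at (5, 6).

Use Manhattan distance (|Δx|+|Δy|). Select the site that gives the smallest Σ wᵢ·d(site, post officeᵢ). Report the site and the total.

Total weighted distance at each candidate:
  North (6, 3): total = 716
  South (1, 0): total = 1342
  East (4, 8): total = 649
  West (5, 6): total = 582
Minimum is at West with total 582 blocks.

West, total 582 blocks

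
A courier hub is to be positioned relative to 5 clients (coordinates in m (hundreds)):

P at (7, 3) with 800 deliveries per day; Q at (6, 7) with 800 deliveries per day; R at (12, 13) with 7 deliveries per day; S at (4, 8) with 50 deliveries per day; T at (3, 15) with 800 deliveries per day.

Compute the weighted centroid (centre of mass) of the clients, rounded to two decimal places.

(5.33, 8.34)

The minimiser of Σwᵢ‖p−pᵢ‖² is the weighted centroid p* = (Σwᵢpᵢ)/(Σwᵢ).
Σwᵢ = 2457.
Σwᵢxᵢ = 800·7 + 800·6 + 7·12 + 50·4 + 800·3 = 13084.
Σwᵢyᵢ = 800·3 + 800·7 + 7·13 + 50·8 + 800·15 = 20491.
x* = 13084/2457 = 5.33, y* = 20491/2457 = 8.34.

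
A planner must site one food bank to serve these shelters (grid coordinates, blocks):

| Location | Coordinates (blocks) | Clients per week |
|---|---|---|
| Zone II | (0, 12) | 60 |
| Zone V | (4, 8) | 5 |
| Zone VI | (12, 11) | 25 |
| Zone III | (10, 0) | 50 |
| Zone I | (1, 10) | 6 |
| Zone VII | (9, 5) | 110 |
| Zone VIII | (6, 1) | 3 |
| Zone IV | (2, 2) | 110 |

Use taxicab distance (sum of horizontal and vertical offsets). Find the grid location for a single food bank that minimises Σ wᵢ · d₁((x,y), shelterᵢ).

(9, 5)

Manhattan distance separates: Σwᵢ(|x−xᵢ|+|y−yᵢ|) = Σwᵢ|x−xᵢ| + Σwᵢ|y−yᵢ|, so x and y are optimised independently as 1-D weighted medians.
Total weight W = 369; half = 184.5.
x-coordinate, sorted with cumulative weight:
  x=0 (Zone II, w=60) cum 60
  x=1 (Zone I, w=6) cum 66
  x=2 (Zone IV, w=110) cum 176
  x=4 (Zone V, w=5) cum 181
  x=6 (Zone VIII, w=3) cum 184
  x=9 (Zone VII, w=110) cum 294  ← median
  x=10 (Zone III, w=50) cum 344
  x=12 (Zone VI, w=25) cum 369
⇒ x* = 9
y-coordinate, sorted with cumulative weight:
  y=0 (Zone III, w=50) cum 50
  y=1 (Zone VIII, w=3) cum 53
  y=2 (Zone IV, w=110) cum 163
  y=5 (Zone VII, w=110) cum 273  ← median
  y=8 (Zone V, w=5) cum 278
  y=10 (Zone I, w=6) cum 284
  y=11 (Zone VI, w=25) cum 309
  y=12 (Zone II, w=60) cum 369
⇒ y* = 5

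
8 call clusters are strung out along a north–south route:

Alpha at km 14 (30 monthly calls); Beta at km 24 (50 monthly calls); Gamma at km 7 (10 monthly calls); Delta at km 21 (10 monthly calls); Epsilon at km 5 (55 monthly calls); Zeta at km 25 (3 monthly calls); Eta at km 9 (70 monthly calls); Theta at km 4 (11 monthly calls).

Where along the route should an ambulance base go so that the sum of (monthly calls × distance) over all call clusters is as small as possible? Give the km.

x = 9

For a sum of weighted absolute distances on a line, the optimum is the weighted median (not the mean). Total weight W = 239; half-weight = 119.5.
Sort by position and accumulate weight:
  km 4 (Theta, w=11) → cum 11
  km 5 (Epsilon, w=55) → cum 66
  km 7 (Gamma, w=10) → cum 76
  km 9 (Eta, w=70) → cum 146  ≥ 119.5 → median here
  km 14 (Alpha, w=30) → cum 176
  km 21 (Delta, w=10) → cum 186
  km 24 (Beta, w=50) → cum 236
  km 25 (Zeta, w=3) → cum 239
Optimal location: km 9.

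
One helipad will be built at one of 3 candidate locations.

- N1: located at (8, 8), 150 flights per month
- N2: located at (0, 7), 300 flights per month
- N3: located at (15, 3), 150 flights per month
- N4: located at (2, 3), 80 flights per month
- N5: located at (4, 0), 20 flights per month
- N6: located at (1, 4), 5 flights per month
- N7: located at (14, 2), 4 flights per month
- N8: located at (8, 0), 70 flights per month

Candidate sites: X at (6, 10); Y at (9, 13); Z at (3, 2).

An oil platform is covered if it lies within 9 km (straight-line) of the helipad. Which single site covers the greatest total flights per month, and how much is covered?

Z, covering 625

Coverage radius r = 9 km; a point is covered iff (Δx)²+(Δy)² ≤ 9² = 81.
  X (6, 10): covers {N1, N2, N4, N6} → 535
  Y (9, 13): covers {N1} → 150
  Z (3, 2): covers {N1, N2, N4, N5, N6, N8} → 625
Maximum coverage at Z: 625 flights per month.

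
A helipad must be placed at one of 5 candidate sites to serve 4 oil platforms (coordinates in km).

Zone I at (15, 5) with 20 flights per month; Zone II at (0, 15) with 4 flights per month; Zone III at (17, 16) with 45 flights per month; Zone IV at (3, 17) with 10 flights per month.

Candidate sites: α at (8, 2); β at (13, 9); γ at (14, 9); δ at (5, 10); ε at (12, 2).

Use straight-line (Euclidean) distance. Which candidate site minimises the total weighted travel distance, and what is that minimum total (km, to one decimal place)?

γ, total 622.1 km

Total weighted distance at each candidate:
  α (8, 2): total = 1120.4
  β (13, 9): total = 637.6
  γ (14, 9): total = 622.1
  δ (5, 10): total = 928.4
  ε (12, 2): total = 999.5
Minimum is at γ with total 622.1 km.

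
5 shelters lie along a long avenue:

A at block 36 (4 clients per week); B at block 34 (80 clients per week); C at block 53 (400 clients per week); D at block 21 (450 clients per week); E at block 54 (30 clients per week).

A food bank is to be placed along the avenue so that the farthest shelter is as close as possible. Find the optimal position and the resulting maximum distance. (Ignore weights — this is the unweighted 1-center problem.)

location 37.5, max distance 16.5

The 1-center on a line is the midpoint of the two extreme points: leftmost at 21, rightmost at 54.
Optimal location = (21 + 54)/2 = 37.5; maximum distance = (54 − 21)/2 = 16.5.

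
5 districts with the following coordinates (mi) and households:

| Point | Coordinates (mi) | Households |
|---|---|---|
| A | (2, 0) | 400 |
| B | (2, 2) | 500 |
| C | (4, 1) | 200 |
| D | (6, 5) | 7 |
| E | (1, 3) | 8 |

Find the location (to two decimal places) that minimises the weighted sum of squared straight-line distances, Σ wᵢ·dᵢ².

The minimiser of Σwᵢ‖p−pᵢ‖² is the weighted centroid p* = (Σwᵢpᵢ)/(Σwᵢ).
Σwᵢ = 1115.
Σwᵢxᵢ = 400·2 + 500·2 + 200·4 + 7·6 + 8·1 = 2650.
Σwᵢyᵢ = 400·0 + 500·2 + 200·1 + 7·5 + 8·3 = 1259.
x* = 2650/1115 = 2.38, y* = 1259/1115 = 1.13.

(2.38, 1.13)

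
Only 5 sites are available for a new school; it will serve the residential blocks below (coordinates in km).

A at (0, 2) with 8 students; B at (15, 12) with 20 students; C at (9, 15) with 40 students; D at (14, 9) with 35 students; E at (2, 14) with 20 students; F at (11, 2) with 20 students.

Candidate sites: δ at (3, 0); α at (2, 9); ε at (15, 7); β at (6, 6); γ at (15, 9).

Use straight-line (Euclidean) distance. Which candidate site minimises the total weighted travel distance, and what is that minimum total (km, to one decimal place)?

γ, total 1006.6 km

Total weighted distance at each candidate:
  δ (3, 0): total = 1957.6
  α (2, 9): total = 1441.9
  ε (15, 7): total = 1128.1
  β (6, 6): total = 1259.5
  γ (15, 9): total = 1006.6
Minimum is at γ with total 1006.6 km.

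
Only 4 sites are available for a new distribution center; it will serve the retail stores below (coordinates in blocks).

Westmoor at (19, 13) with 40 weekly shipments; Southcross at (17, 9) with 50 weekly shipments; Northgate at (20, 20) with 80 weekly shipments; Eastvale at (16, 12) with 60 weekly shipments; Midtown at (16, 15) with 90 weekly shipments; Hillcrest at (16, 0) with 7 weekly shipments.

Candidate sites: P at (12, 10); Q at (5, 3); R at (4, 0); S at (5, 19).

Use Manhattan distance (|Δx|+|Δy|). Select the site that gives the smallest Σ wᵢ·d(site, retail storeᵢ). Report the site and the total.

P, total 3408 blocks

Total weighted distance at each candidate:
  P (12, 10): total = 3408
  Q (5, 3): total = 7788
  R (4, 0): total = 9054
  S (5, 19): total = 5820
Minimum is at P with total 3408 blocks.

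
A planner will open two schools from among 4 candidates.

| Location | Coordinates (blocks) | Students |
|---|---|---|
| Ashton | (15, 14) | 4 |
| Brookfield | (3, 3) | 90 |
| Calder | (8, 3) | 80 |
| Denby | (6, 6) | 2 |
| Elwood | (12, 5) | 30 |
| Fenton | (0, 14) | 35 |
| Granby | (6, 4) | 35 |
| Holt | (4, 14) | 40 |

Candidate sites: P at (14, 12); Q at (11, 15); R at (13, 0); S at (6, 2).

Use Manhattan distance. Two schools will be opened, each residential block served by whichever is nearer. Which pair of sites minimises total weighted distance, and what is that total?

{Q, S}, total 1708

Evaluate every pair (each demand assigned to the nearer of the two):
  {Q, S}: total = 1708
  {P, S}: total = 2000
  {R, S}: total = 2112
  {Q, R}: total = 3161
  {P, R}: total = 3453
  {P, Q}: total = 4610
Best pair: {Q, S} with total 1708.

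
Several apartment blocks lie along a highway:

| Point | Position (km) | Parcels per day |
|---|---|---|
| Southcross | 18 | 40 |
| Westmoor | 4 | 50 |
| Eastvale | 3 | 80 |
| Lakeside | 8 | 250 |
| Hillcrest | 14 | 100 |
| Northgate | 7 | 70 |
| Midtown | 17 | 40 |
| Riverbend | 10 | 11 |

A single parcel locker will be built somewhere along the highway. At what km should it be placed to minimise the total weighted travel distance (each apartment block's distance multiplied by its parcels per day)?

x = 8

For a sum of weighted absolute distances on a line, the optimum is the weighted median (not the mean). Total weight W = 641; half-weight = 320.5.
Sort by position and accumulate weight:
  km 3 (Eastvale, w=80) → cum 80
  km 4 (Westmoor, w=50) → cum 130
  km 7 (Northgate, w=70) → cum 200
  km 8 (Lakeside, w=250) → cum 450  ≥ 320.5 → median here
  km 10 (Riverbend, w=11) → cum 461
  km 14 (Hillcrest, w=100) → cum 561
  km 17 (Midtown, w=40) → cum 601
  km 18 (Southcross, w=40) → cum 641
Optimal location: km 8.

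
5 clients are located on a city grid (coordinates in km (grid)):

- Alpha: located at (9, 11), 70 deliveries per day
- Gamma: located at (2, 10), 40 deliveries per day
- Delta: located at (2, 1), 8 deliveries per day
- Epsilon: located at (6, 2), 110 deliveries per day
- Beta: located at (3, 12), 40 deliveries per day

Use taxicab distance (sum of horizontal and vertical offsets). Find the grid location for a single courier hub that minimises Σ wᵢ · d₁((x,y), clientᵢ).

Manhattan distance separates: Σwᵢ(|x−xᵢ|+|y−yᵢ|) = Σwᵢ|x−xᵢ| + Σwᵢ|y−yᵢ|, so x and y are optimised independently as 1-D weighted medians.
Total weight W = 268; half = 134.
x-coordinate, sorted with cumulative weight:
  x=2 (Gamma, w=40) cum 40
  x=2 (Delta, w=8) cum 48
  x=3 (Beta, w=40) cum 88
  x=6 (Epsilon, w=110) cum 198  ← median
  x=9 (Alpha, w=70) cum 268
⇒ x* = 6
y-coordinate, sorted with cumulative weight:
  y=1 (Delta, w=8) cum 8
  y=2 (Epsilon, w=110) cum 118
  y=10 (Gamma, w=40) cum 158  ← median
  y=11 (Alpha, w=70) cum 228
  y=12 (Beta, w=40) cum 268
⇒ y* = 10

(6, 10)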